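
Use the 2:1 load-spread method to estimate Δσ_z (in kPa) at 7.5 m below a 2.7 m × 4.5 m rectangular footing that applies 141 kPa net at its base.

By the 2:1 method the load spreads at 1 horizontal : 2 vertical, so at depth z the loaded area has grown by z in each plan dimension:
Δσ = qBL/((B+z)(L+z)) = 141×2.7×4.5/((2.7+7.5)(4.5+7.5)) = 13.996 kPa

Δσ_z ≈ 14 kPa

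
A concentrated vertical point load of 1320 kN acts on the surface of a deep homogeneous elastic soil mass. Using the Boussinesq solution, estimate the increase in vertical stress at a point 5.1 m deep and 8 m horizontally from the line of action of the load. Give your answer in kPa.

Δσ_z ≈ 1.09 kPa

Boussinesq vertical stress below a point load on an elastic half-space:
Δσ_z = 3P/(2πz²) · [1 + (r/z)²]^(−5/2)
r/z = 8/5.1 = 1.5686; [1+(r/z)²]^(−5/2) = 0.044887.
Δσ_z = 3×1320/(2π×5.1²) × 0.044887 = 24.231 × 0.044887 = 1.088 kPa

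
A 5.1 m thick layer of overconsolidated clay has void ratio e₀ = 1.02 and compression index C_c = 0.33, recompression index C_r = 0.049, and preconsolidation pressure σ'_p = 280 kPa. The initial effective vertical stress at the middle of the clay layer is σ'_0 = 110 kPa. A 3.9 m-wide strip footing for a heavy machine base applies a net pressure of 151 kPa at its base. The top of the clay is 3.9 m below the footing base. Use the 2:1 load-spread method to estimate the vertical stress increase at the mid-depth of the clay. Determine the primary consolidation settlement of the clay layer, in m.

S_c ≈ 0.0224 m

Mid-depth of clay below the footing base: z = 3.9 + 5.1/2 = 6.45 m.
Stress increase at mid-clay by the 2:1 spreading method:
Δσ = qB/(B+z) = 151×3.9/(3.9+6.45) = 56.899 kPa
Final effective stress: σ'_f = 110 + 56.899 = 166.9 kPa.
σ'_f = 166.9 ≤ σ'_p = 280 kPa, so the clay remains overconsolidated and only the recompression index applies:
S_c = C_r·H/(1+e₀)·log₁₀(σ'_f/σ'_0) = 0.049×5.1/2.02×log₁₀(166.9/110)
    = 0.12372 × 0.18106 = 0.0224 m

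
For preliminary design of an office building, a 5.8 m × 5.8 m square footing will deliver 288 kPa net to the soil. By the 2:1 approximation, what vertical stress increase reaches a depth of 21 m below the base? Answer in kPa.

By the 2:1 method the load spreads at 1 horizontal : 2 vertical, so at depth z the loaded area has grown by z in each plan dimension:
Δσ = qBL/((B+z)(L+z)) = 288×5.8×5.8/((5.8+21)(5.8+21)) = 13.489 kPa

Δσ_z ≈ 13.5 kPa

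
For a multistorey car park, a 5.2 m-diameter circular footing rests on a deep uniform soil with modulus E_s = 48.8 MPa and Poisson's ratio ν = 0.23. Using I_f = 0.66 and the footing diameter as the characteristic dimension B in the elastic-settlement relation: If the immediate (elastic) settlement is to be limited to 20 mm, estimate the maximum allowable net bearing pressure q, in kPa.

E_s = 48.8 MPa = 48800 kPa.
S_e = q·B·(1−ν²)/E_s · I_f  ⇒  q = S_e·E_s / (B·(1−ν²)·I_f).
q = 0.02 × 48800 / (5.2 × 0.9471 × 0.66) = 300.3 kPa

q ≈ 300 kPa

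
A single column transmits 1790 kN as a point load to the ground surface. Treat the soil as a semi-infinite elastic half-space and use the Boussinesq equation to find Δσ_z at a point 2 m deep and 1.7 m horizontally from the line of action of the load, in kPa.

Δσ_z ≈ 54.9 kPa

Boussinesq vertical stress below a point load on an elastic half-space:
Δσ_z = 3P/(2πz²) · [1 + (r/z)²]^(−5/2)
r/z = 1.7/2 = 0.85; [1+(r/z)²]^(−5/2) = 0.2568.
Δσ_z = 3×1790/(2π×2²) × 0.2568 = 213.67 × 0.2568 = 54.87 kPa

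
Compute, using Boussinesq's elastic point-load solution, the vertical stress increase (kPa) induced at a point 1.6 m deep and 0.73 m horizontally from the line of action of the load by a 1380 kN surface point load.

Δσ_z ≈ 160 kPa

Boussinesq vertical stress below a point load on an elastic half-space:
Δσ_z = 3P/(2πz²) · [1 + (r/z)²]^(−5/2)
r/z = 0.73/1.6 = 0.45625; [1+(r/z)²]^(−5/2) = 0.62328.
Δσ_z = 3×1380/(2π×1.6²) × 0.62328 = 257.38 × 0.62328 = 160.4 kPa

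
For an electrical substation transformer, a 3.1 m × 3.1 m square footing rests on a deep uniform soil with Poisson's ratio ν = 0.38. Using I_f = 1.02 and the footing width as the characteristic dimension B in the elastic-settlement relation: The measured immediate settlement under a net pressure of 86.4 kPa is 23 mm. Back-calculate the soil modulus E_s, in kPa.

S_e = q·B·(1−ν²)/E_s · I_f  ⇒  E_s = q·B·(1−ν²)·I_f / S_e.
E_s = 86.4 × 3.1 × 0.8556 × 1.02 / 0.023 = 10160 kPa

E_s ≈ 10200 kPa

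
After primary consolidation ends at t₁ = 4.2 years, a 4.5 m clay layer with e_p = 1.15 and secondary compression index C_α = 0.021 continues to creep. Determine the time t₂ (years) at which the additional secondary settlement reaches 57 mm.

t₂ ≈ 83.2 years

S_s = C_α·H/(1+e_p)·log₁₀(t₂/t₁) ⇒ log₁₀(t₂/t₁) = S_s·(1+e_p)/(C_α·H).
log₁₀(t₂/t₁) = 0.057 × (1+1.15) / (0.021×4.5) = 1.297
t₂ = t₁ × 10^1.297 = 4.2 × 19.81 = 83.19 years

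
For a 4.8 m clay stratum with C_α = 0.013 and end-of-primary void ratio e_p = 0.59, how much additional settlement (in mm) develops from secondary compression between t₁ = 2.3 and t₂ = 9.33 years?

Secondary compression: S_s = C_α·H/(1+e_p)·log₁₀(t₂/t₁)
S_s = 0.013×4.8/(1+0.59)×log₁₀(9.33/2.3)
    = 0.03925 × 0.6082 = 0.02387 m

S_s ≈ 23.9 mm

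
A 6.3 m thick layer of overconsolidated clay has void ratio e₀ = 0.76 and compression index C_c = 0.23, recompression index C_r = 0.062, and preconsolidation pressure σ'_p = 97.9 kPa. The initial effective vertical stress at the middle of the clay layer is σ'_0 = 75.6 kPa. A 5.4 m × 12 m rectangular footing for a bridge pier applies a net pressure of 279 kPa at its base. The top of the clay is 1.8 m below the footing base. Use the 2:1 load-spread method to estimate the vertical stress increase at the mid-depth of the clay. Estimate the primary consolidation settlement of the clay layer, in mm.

Mid-depth of clay below the footing base: z = 1.8 + 6.3/2 = 4.95 m.
Stress increase at mid-clay by the 2:1 spreading method:
Δσ = qBL/((B+z)(L+z)) = 279×5.4×12/((5.4+4.95)(12+4.95)) = 103.06 kPa
Final effective stress: σ'_f = 75.6 + 103.06 = 178.66 kPa.
σ'_f = 178.66 > σ'_p = 97.9 kPa, so the stress path crosses the preconsolidation pressure — recompression up to σ'_p, then virgin compression beyond:
S_c = H/(1+e₀)·[C_r·log₁₀(σ'_p/σ'_0) + C_c·log₁₀(σ'_f/σ'_p)]
    = 6.3/1.76 × [0.062×log₁₀(97.9/75.6) + 0.23×log₁₀(178.66/97.9)]
    = 3.5795 × [0.0069602 + 0.060086] = 0.24 m

S_c ≈ 240 mm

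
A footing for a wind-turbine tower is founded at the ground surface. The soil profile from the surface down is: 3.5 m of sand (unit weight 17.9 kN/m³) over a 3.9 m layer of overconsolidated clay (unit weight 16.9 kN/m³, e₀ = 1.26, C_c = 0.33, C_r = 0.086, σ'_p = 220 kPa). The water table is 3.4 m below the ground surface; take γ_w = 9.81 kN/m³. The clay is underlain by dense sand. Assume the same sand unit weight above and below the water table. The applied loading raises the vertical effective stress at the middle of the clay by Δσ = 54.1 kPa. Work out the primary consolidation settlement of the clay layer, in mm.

S_c ≈ 34.8 mm

Mid-depth of clay below the ground surface: z = 3.5 + 3.9/2 = 5.45 m.
Total vertical stress at mid-clay: σ_v = 17.9×3.5 + 16.9×1.95 = 95.605 kPa.
Pore pressure: u = 9.81×(5.45 − 3.4) = 20.11 kPa.
Initial effective stress: σ'_0 = σ_v − u = 95.605 − 20.11 = 75.495 kPa.
Final effective stress: σ'_f = 75.495 + 54.1 = 129.59 kPa.
σ'_f = 129.59 ≤ σ'_p = 220 kPa, so the clay remains overconsolidated and only the recompression index applies:
S_c = C_r·H/(1+e₀)·log₁₀(σ'_f/σ'_0) = 0.086×3.9/2.26×log₁₀(129.59/75.495)
    = 0.14841 × 0.23465 = 0.03482 m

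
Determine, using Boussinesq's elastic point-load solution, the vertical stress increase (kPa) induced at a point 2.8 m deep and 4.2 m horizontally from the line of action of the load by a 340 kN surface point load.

Boussinesq vertical stress below a point load on an elastic half-space:
Δσ_z = 3P/(2πz²) · [1 + (r/z)²]^(−5/2)
r/z = 4.2/2.8 = 1.5; [1+(r/z)²]^(−5/2) = 0.052516.
Δσ_z = 3×340/(2π×2.8²) × 0.052516 = 20.706 × 0.052516 = 1.087 kPa

Δσ_z ≈ 1.09 kPa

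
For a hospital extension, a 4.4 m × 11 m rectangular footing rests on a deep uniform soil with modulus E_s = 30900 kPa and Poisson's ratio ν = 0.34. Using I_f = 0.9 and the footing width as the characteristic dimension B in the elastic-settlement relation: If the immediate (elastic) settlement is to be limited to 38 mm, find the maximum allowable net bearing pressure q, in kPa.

S_e = q·B·(1−ν²)/E_s · I_f  ⇒  q = S_e·E_s / (B·(1−ν²)·I_f).
q = 0.038 × 30900 / (4.4 × 0.8844 × 0.9) = 335.3 kPa

q ≈ 335 kPa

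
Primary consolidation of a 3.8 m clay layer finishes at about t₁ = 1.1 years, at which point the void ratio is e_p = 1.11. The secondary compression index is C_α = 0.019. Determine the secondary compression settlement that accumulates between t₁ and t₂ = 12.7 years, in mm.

Secondary compression: S_s = C_α·H/(1+e_p)·log₁₀(t₂/t₁)
S_s = 0.019×3.8/(1+1.11)×log₁₀(12.7/1.1)
    = 0.03422 × 1.062 = 0.03635 m

S_s ≈ 36.4 mm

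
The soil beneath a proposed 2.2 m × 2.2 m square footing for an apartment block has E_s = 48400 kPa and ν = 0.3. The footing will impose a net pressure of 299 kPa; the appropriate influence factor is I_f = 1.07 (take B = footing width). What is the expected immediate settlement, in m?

Immediate (elastic) settlement: S_e = q·B·(1−ν²)/E_s · I_f.
S_e = 299 × 2.2 × (1 − 0.3²) / 48400 × 1.07
    = 299 × 2.2 × 0.91 / 48400 × 1.07
    = 0.01323 m

S_e ≈ 0.0132 m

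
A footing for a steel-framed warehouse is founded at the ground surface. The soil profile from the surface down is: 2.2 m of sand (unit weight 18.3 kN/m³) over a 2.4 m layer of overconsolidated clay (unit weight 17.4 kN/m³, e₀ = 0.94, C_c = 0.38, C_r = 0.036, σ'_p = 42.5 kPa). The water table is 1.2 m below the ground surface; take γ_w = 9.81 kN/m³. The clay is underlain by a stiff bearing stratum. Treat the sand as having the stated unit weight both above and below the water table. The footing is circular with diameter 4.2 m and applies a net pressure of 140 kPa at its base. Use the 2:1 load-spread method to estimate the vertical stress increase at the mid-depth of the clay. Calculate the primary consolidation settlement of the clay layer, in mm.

Mid-depth of clay below the ground surface: z = 2.2 + 2.4/2 = 3.4 m.
Total vertical stress at mid-clay: σ_v = 18.3×2.2 + 17.4×1.2 = 61.14 kPa.
Pore pressure: u = 9.81×(3.4 − 1.2) = 21.582 kPa.
Initial effective stress: σ'_0 = σ_v − u = 61.14 − 21.582 = 39.558 kPa.
Stress increase at mid-clay by the 2:1 spreading method:
Δσ ≈ qD²/(D+z)² = 140×4.2²/(4.2+3.4)² = 42.756 kPa
Final effective stress: σ'_f = 39.558 + 42.756 = 82.314 kPa.
σ'_f = 82.314 > σ'_p = 42.5 kPa, so the stress path crosses the preconsolidation pressure — recompression up to σ'_p, then virgin compression beyond:
S_c = H/(1+e₀)·[C_r·log₁₀(σ'_p/σ'_0) + C_c·log₁₀(σ'_f/σ'_p)]
    = 2.4/1.94 × [0.036×log₁₀(42.5/39.558) + 0.38×log₁₀(82.314/42.5)]
    = 1.2371 × [0.0011216 + 0.10909] = 0.1363 m

S_c ≈ 136 mm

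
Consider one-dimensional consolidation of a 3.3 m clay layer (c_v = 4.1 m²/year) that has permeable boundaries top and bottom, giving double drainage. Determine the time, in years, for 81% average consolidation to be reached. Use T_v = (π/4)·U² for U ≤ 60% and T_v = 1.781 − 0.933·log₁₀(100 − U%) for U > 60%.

t ≈ 0.39 years

Drainage path length: H_d = H/2 = 1.65 m (double drainage).
U > 60%: T_v = 1.781 − 0.933·log₁₀(100 − 81) = 0.58792.
t = T_v·H_d²/c_v = 0.58792×1.65²/4.1 = 0.3904 years.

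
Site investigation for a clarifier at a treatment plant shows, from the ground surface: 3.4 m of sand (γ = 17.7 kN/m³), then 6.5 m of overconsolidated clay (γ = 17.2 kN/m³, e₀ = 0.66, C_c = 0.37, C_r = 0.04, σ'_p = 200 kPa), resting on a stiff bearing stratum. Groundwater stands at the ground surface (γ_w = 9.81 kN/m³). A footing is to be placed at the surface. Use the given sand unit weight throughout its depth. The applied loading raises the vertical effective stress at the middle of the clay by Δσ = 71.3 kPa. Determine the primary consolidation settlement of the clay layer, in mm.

S_c ≈ 59.6 mm

Mid-depth of clay below the ground surface: z = 3.4 + 6.5/2 = 6.65 m.
Total vertical stress at mid-clay: σ_v = 17.7×3.4 + 17.2×3.25 = 116.08 kPa.
Pore pressure: u = 9.81×(6.65 − 0) = 65.237 kPa.
Initial effective stress: σ'_0 = σ_v − u = 116.08 − 65.237 = 50.843 kPa.
Final effective stress: σ'_f = 50.843 + 71.3 = 122.14 kPa.
σ'_f = 122.14 ≤ σ'_p = 200 kPa, so the clay remains overconsolidated and only the recompression index applies:
S_c = C_r·H/(1+e₀)·log₁₀(σ'_f/σ'_0) = 0.04×6.5/1.66×log₁₀(122.14/50.843)
    = 0.15663 × 0.38063 = 0.05962 m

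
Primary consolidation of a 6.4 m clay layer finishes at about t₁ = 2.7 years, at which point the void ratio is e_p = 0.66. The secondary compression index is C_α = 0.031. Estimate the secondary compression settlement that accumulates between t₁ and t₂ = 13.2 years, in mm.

Secondary compression: S_s = C_α·H/(1+e_p)·log₁₀(t₂/t₁)
S_s = 0.031×6.4/(1+0.66)×log₁₀(13.2/2.7)
    = 0.1195 × 0.6892 = 0.08237 m

S_s ≈ 82.4 mm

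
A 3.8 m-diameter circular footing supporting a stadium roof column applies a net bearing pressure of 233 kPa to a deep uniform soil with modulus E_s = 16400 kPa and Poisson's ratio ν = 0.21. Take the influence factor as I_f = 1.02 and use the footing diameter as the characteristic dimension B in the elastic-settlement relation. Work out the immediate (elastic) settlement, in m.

S_e ≈ 0.0526 m

Immediate (elastic) settlement: S_e = q·B·(1−ν²)/E_s · I_f.
S_e = 233 × 3.8 × (1 − 0.21²) / 16400 × 1.02
    = 233 × 3.8 × 0.9559 / 16400 × 1.02
    = 0.05264 m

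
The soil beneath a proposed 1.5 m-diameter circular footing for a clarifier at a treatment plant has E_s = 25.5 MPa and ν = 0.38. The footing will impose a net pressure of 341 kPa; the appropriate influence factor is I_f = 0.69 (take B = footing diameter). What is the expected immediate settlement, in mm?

Immediate (elastic) settlement: S_e = q·B·(1−ν²)/E_s · I_f.
E_s = 25.5 MPa = 25500 kPa.
S_e = 341 × 1.5 × (1 − 0.38²) / 25500 × 0.69
    = 341 × 1.5 × 0.8556 / 25500 × 0.69
    = 0.01184 m = 11.84 mm

S_e ≈ 11.8 mm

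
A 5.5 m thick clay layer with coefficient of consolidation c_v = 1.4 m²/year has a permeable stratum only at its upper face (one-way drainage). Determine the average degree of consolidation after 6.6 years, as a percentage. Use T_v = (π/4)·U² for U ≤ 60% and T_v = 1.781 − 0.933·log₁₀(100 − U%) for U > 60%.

U ≈ 61.8 %

Drainage path length: H_d = H = 5.5 m (single drainage).
T_v = c_v·t/H_d² = 1.4×6.6/5.5² = 0.30545.
T_v = 0.30545 corresponds to the U > 60% branch:
U = 1 − 10^((1.781 − T_v)/0.933)/100 = 0.6185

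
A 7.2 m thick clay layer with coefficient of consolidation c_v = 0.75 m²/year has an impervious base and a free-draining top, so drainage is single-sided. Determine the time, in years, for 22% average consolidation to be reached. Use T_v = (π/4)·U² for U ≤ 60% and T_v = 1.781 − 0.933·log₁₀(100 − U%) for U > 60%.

Drainage path length: H_d = H = 7.2 m (single drainage).
U ≤ 60%: T_v = (π/4)·U² = (π/4)×0.22² = 0.038013.
t = T_v·H_d²/c_v = 0.038013×7.2²/0.75 = 2.627 years.

t ≈ 2.63 years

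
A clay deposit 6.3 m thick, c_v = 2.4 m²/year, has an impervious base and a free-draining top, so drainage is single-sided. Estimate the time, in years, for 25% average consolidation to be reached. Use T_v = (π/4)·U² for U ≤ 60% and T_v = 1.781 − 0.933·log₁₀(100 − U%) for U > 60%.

t ≈ 0.812 years

Drainage path length: H_d = H = 6.3 m (single drainage).
U ≤ 60%: T_v = (π/4)·U² = (π/4)×0.25² = 0.049087.
t = T_v·H_d²/c_v = 0.049087×6.3²/2.4 = 0.8118 years.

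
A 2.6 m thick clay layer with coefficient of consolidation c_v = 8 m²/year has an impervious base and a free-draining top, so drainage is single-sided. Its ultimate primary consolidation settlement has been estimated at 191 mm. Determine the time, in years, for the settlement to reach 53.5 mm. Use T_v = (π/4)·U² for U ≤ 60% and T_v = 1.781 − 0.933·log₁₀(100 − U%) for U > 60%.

t ≈ 0.0521 years

Drainage path length: H_d = H = 2.6 m (single drainage).
U = S(t)/S_ult = 53.5/191 = 0.2801.
U ≤ 60%: T_v = (π/4)·U² = (π/4)×0.2801² = 0.061621.
t = T_v·H_d²/c_v = 0.061621×2.6²/8 = 0.05207 years.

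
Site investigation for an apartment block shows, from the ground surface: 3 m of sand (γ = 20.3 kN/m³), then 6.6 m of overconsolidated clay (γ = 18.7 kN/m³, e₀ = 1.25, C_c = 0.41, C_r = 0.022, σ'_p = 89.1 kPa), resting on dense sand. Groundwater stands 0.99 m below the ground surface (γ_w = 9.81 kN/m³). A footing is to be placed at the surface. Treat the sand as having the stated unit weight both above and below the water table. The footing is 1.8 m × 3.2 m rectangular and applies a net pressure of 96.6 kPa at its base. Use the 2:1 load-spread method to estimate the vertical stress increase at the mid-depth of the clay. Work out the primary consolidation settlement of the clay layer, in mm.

S_c ≈ 2.74 mm

Mid-depth of clay below the ground surface: z = 3 + 6.6/2 = 6.3 m.
Total vertical stress at mid-clay: σ_v = 20.3×3 + 18.7×3.3 = 122.61 kPa.
Pore pressure: u = 9.81×(6.3 − 0.99) = 52.091 kPa.
Initial effective stress: σ'_0 = σ_v − u = 122.61 − 52.091 = 70.519 kPa.
Stress increase at mid-clay by the 2:1 spreading method:
Δσ = qBL/((B+z)(L+z)) = 96.6×1.8×3.2/((1.8+6.3)(3.2+6.3)) = 7.2309 kPa
Final effective stress: σ'_f = 70.519 + 7.2309 = 77.75 kPa.
σ'_f = 77.75 ≤ σ'_p = 89.1 kPa, so the clay remains overconsolidated and only the recompression index applies:
S_c = C_r·H/(1+e₀)·log₁₀(σ'_f/σ'_0) = 0.022×6.6/2.25×log₁₀(77.75/70.519)
    = 0.064533 × 0.042394 = 0.002736 m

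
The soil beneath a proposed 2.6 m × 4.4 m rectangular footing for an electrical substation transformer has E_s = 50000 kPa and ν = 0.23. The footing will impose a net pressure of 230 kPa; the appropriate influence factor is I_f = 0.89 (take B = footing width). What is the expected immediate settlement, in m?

Immediate (elastic) settlement: S_e = q·B·(1−ν²)/E_s · I_f.
S_e = 230 × 2.6 × (1 − 0.23²) / 50000 × 0.89
    = 230 × 2.6 × 0.9471 / 50000 × 0.89
    = 0.01008 m

S_e ≈ 0.0101 m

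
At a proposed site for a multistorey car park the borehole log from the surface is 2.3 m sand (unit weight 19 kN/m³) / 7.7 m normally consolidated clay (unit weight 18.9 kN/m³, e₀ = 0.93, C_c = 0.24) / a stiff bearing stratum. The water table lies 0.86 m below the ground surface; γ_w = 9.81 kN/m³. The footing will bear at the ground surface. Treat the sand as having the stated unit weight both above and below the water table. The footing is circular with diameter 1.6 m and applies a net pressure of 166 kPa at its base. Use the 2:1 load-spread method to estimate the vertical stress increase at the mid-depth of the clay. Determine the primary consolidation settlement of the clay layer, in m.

S_c ≈ 0.0432 m

Mid-depth of clay below the ground surface: z = 2.3 + 7.7/2 = 6.15 m.
Total vertical stress at mid-clay: σ_v = 19×2.3 + 18.9×3.85 = 116.47 kPa.
Pore pressure: u = 9.81×(6.15 − 0.86) = 51.895 kPa.
Initial effective stress: σ'_0 = σ_v − u = 116.47 − 51.895 = 64.575 kPa.
Stress increase at mid-clay by the 2:1 spreading method:
Δσ ≈ qD²/(D+z)² = 166×1.6²/(1.6+6.15)² = 7.0753 kPa
Final effective stress: σ'_f = σ'_0 + Δσ = 64.575 + 7.0753 = 71.65 kPa.
Normally consolidated clay, so the full stress increment lies on the virgin compression line:
S_c = C_c·H/(1+e₀)·log₁₀(σ'_f/σ'_0) = 0.24×7.7/(1+0.93)×log₁₀(71.65/64.575)
    = 0.95751 × 0.045152 = 0.04323 m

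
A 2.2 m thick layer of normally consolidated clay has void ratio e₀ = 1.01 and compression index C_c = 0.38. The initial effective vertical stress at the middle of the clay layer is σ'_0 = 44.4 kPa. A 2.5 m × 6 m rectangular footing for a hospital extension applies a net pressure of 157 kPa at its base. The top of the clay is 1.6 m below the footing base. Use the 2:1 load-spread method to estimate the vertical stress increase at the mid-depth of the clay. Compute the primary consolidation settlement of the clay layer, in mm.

S_c ≈ 140 mm

Mid-depth of clay below the footing base: z = 1.6 + 2.2/2 = 2.7 m.
Stress increase at mid-clay by the 2:1 spreading method:
Δσ = qBL/((B+z)(L+z)) = 157×2.5×6/((2.5+2.7)(6+2.7)) = 52.056 kPa
Final effective stress: σ'_f = σ'_0 + Δσ = 44.4 + 52.056 = 96.456 kPa.
Normally consolidated clay, so the full stress increment lies on the virgin compression line:
S_c = C_c·H/(1+e₀)·log₁₀(σ'_f/σ'_0) = 0.38×2.2/(1+1.01)×log₁₀(96.456/44.4)
    = 0.41592 × 0.33695 = 0.1401 m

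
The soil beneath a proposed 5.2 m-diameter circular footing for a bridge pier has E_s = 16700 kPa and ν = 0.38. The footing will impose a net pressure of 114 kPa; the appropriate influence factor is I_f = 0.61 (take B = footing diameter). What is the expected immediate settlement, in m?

S_e ≈ 0.0185 m

Immediate (elastic) settlement: S_e = q·B·(1−ν²)/E_s · I_f.
S_e = 114 × 5.2 × (1 − 0.38²) / 16700 × 0.61
    = 114 × 5.2 × 0.8556 / 16700 × 0.61
    = 0.01853 m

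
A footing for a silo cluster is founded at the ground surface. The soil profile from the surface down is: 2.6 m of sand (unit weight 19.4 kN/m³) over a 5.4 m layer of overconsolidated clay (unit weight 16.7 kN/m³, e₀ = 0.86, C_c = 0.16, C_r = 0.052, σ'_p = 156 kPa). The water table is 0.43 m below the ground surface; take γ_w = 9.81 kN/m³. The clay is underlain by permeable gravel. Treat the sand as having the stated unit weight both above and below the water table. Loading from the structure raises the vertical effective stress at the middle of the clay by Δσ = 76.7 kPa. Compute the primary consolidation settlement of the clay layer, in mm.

S_c ≈ 62.8 mm

Mid-depth of clay below the ground surface: z = 2.6 + 5.4/2 = 5.3 m.
Total vertical stress at mid-clay: σ_v = 19.4×2.6 + 16.7×2.7 = 95.53 kPa.
Pore pressure: u = 9.81×(5.3 − 0.43) = 47.775 kPa.
Initial effective stress: σ'_0 = σ_v − u = 95.53 − 47.775 = 47.755 kPa.
Final effective stress: σ'_f = 47.755 + 76.7 = 124.46 kPa.
σ'_f = 124.46 ≤ σ'_p = 156 kPa, so the clay remains overconsolidated and only the recompression index applies:
S_c = C_r·H/(1+e₀)·log₁₀(σ'_f/σ'_0) = 0.052×5.4/1.86×log₁₀(124.46/47.755)
    = 0.15097 × 0.41601 = 0.0628 m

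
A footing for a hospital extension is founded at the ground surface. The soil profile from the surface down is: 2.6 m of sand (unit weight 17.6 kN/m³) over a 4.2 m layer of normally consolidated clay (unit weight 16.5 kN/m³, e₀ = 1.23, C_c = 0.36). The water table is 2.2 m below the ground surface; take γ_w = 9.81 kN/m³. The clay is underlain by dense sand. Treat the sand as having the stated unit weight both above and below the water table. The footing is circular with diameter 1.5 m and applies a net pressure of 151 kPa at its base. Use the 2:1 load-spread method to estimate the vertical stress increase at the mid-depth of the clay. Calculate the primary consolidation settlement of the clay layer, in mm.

Mid-depth of clay below the ground surface: z = 2.6 + 4.2/2 = 4.7 m.
Total vertical stress at mid-clay: σ_v = 17.6×2.6 + 16.5×2.1 = 80.41 kPa.
Pore pressure: u = 9.81×(4.7 − 2.2) = 24.525 kPa.
Initial effective stress: σ'_0 = σ_v − u = 80.41 − 24.525 = 55.885 kPa.
Stress increase at mid-clay by the 2:1 spreading method:
Δσ ≈ qD²/(D+z)² = 151×1.5²/(1.5+4.7)² = 8.8384 kPa
Final effective stress: σ'_f = σ'_0 + Δσ = 55.885 + 8.8384 = 64.723 kPa.
Normally consolidated clay, so the full stress increment lies on the virgin compression line:
S_c = C_c·H/(1+e₀)·log₁₀(σ'_f/σ'_0) = 0.36×4.2/(1+1.23)×log₁₀(64.723/55.885)
    = 0.67803 × 0.063763 = 0.04323 m

S_c ≈ 43.2 mm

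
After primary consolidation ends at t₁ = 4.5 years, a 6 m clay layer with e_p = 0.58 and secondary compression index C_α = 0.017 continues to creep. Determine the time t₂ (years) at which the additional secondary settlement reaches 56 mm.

S_s = C_α·H/(1+e_p)·log₁₀(t₂/t₁) ⇒ log₁₀(t₂/t₁) = S_s·(1+e_p)/(C_α·H).
log₁₀(t₂/t₁) = 0.056 × (1+0.58) / (0.017×6) = 0.8675
t₂ = t₁ × 10^0.8675 = 4.5 × 7.37 = 33.16 years

t₂ ≈ 33.2 years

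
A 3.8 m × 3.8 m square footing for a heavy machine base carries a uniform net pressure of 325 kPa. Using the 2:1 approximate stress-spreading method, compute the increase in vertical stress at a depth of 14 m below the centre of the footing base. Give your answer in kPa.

Δσ_z ≈ 14.8 kPa

By the 2:1 method the load spreads at 1 horizontal : 2 vertical, so at depth z the loaded area has grown by z in each plan dimension:
Δσ = qBL/((B+z)(L+z)) = 325×3.8×3.8/((3.8+14)(3.8+14)) = 14.812 kPa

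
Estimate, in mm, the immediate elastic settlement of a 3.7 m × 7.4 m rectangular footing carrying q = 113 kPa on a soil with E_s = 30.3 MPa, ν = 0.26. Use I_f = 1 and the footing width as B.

Immediate (elastic) settlement: S_e = q·B·(1−ν²)/E_s · I_f.
E_s = 30.3 MPa = 30300 kPa.
S_e = 113 × 3.7 × (1 − 0.26²) / 30300 × 1
    = 113 × 3.7 × 0.9324 / 30300 × 1
    = 0.01287 m = 12.87 mm

S_e ≈ 12.9 mm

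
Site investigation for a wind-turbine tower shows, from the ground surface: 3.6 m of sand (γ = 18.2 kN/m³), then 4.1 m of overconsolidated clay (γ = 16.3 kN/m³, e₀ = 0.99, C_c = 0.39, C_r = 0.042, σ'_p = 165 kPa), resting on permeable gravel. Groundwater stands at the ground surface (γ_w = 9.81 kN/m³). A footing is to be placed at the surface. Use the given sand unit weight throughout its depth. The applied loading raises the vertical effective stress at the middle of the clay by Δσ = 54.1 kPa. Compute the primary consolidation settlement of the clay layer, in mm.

S_c ≈ 30.4 mm

Mid-depth of clay below the ground surface: z = 3.6 + 4.1/2 = 5.65 m.
Total vertical stress at mid-clay: σ_v = 18.2×3.6 + 16.3×2.05 = 98.935 kPa.
Pore pressure: u = 9.81×(5.65 − 0) = 55.427 kPa.
Initial effective stress: σ'_0 = σ_v − u = 98.935 − 55.427 = 43.508 kPa.
Final effective stress: σ'_f = 43.508 + 54.1 = 97.608 kPa.
σ'_f = 97.608 ≤ σ'_p = 165 kPa, so the clay remains overconsolidated and only the recompression index applies:
S_c = C_r·H/(1+e₀)·log₁₀(σ'_f/σ'_0) = 0.042×4.1/1.99×log₁₀(97.608/43.508)
    = 0.086533 × 0.35092 = 0.03037 m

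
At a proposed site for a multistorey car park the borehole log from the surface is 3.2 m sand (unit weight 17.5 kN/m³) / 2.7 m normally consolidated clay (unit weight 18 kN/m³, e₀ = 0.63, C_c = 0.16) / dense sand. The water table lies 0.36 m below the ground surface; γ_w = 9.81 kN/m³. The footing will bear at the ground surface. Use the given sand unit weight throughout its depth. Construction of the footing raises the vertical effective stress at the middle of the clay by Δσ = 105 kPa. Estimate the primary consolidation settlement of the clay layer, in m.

S_c ≈ 0.15 m

Mid-depth of clay below the ground surface: z = 3.2 + 2.7/2 = 4.55 m.
Total vertical stress at mid-clay: σ_v = 17.5×3.2 + 18×1.35 = 80.3 kPa.
Pore pressure: u = 9.81×(4.55 − 0.36) = 41.104 kPa.
Initial effective stress: σ'_0 = σ_v − u = 80.3 − 41.104 = 39.196 kPa.
Final effective stress: σ'_f = σ'_0 + Δσ = 39.196 + 105 = 144.2 kPa.
Normally consolidated clay, so the full stress increment lies on the virgin compression line:
S_c = C_c·H/(1+e₀)·log₁₀(σ'_f/σ'_0) = 0.16×2.7/(1+0.63)×log₁₀(144.2/39.196)
    = 0.26503 × 0.56572 = 0.1499 m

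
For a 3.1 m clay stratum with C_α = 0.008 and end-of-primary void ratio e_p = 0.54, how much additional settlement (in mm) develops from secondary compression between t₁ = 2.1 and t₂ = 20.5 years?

S_s ≈ 15.9 mm

Secondary compression: S_s = C_α·H/(1+e_p)·log₁₀(t₂/t₁)
S_s = 0.008×3.1/(1+0.54)×log₁₀(20.5/2.1)
    = 0.0161 × 0.9895 = 0.01594 m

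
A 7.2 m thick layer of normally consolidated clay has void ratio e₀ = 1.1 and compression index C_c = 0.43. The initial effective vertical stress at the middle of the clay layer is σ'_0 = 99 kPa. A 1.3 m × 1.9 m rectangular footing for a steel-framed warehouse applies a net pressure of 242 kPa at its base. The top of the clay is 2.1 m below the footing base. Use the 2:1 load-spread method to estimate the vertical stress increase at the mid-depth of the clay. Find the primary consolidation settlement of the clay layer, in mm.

Mid-depth of clay below the footing base: z = 2.1 + 7.2/2 = 5.7 m.
Stress increase at mid-clay by the 2:1 spreading method:
Δσ = qBL/((B+z)(L+z)) = 242×1.3×1.9/((1.3+5.7)(1.9+5.7)) = 11.236 kPa
Final effective stress: σ'_f = σ'_0 + Δσ = 99 + 11.236 = 110.24 kPa.
Normally consolidated clay, so the full stress increment lies on the virgin compression line:
S_c = C_c·H/(1+e₀)·log₁₀(σ'_f/σ'_0) = 0.43×7.2/(1+1.1)×log₁₀(110.24/99)
    = 1.4743 × 0.046704 = 0.06886 m

S_c ≈ 68.9 mm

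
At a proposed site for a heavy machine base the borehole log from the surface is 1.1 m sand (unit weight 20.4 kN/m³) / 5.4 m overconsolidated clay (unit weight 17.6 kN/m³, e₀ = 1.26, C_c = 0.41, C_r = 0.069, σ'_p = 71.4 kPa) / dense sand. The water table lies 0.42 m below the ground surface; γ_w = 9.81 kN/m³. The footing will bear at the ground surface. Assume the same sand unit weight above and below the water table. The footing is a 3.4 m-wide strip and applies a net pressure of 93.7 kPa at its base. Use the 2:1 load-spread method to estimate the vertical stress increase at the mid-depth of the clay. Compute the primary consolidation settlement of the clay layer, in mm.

S_c ≈ 101 mm

Mid-depth of clay below the ground surface: z = 1.1 + 5.4/2 = 3.8 m.
Total vertical stress at mid-clay: σ_v = 20.4×1.1 + 17.6×2.7 = 69.96 kPa.
Pore pressure: u = 9.81×(3.8 − 0.42) = 33.158 kPa.
Initial effective stress: σ'_0 = σ_v − u = 69.96 − 33.158 = 36.802 kPa.
Stress increase at mid-clay by the 2:1 spreading method:
Δσ = qB/(B+z) = 93.7×3.4/(3.4+3.8) = 44.247 kPa
Final effective stress: σ'_f = 36.802 + 44.247 = 81.049 kPa.
σ'_f = 81.049 > σ'_p = 71.4 kPa, so the stress path crosses the preconsolidation pressure — recompression up to σ'_p, then virgin compression beyond:
S_c = H/(1+e₀)·[C_r·log₁₀(σ'_p/σ'_0) + C_c·log₁₀(σ'_f/σ'_p)]
    = 5.4/2.26 × [0.069×log₁₀(71.4/36.802) + 0.41×log₁₀(81.049/71.4)]
    = 2.3894 × [0.01986 + 0.02257] = 0.1014 m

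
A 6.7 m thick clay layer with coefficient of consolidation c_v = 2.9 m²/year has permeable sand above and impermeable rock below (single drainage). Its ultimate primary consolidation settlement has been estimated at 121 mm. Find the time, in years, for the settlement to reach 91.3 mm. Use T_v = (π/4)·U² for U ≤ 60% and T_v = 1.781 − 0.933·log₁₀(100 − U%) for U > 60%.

Drainage path length: H_d = H = 6.7 m (single drainage).
U = S(t)/S_ult = 91.3/121 = 0.7545.
U > 60%: T_v = 1.781 − 0.933·log₁₀(100 − 75.455) = 0.48416.
t = T_v·H_d²/c_v = 0.48416×6.7²/2.9 = 7.494 years.

t ≈ 7.49 years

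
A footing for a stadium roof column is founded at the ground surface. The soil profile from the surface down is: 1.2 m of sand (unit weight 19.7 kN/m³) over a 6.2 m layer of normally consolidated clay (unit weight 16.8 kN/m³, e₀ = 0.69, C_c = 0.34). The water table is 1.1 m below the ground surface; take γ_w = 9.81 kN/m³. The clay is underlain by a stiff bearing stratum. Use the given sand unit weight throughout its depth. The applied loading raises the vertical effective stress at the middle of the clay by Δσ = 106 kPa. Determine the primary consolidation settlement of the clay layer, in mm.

Mid-depth of clay below the ground surface: z = 1.2 + 6.2/2 = 4.3 m.
Total vertical stress at mid-clay: σ_v = 19.7×1.2 + 16.8×3.1 = 75.72 kPa.
Pore pressure: u = 9.81×(4.3 − 1.1) = 31.392 kPa.
Initial effective stress: σ'_0 = σ_v − u = 75.72 − 31.392 = 44.328 kPa.
Final effective stress: σ'_f = σ'_0 + Δσ = 44.328 + 106 = 150.33 kPa.
Normally consolidated clay, so the full stress increment lies on the virgin compression line:
S_c = C_c·H/(1+e₀)·log₁₀(σ'_f/σ'_0) = 0.34×6.2/(1+0.69)×log₁₀(150.33/44.328)
    = 1.2473 × 0.53037 = 0.6615 m

S_c ≈ 662 mm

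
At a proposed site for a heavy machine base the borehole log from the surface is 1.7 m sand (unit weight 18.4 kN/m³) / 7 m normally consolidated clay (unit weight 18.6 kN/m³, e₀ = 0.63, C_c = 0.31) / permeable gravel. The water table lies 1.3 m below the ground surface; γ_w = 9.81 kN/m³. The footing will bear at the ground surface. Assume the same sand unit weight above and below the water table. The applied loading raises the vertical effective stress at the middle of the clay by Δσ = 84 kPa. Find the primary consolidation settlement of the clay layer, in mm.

Mid-depth of clay below the ground surface: z = 1.7 + 7/2 = 5.2 m.
Total vertical stress at mid-clay: σ_v = 18.4×1.7 + 18.6×3.5 = 96.38 kPa.
Pore pressure: u = 9.81×(5.2 − 1.3) = 38.259 kPa.
Initial effective stress: σ'_0 = σ_v − u = 96.38 − 38.259 = 58.121 kPa.
Final effective stress: σ'_f = σ'_0 + Δσ = 58.121 + 84 = 142.12 kPa.
Normally consolidated clay, so the full stress increment lies on the virgin compression line:
S_c = C_c·H/(1+e₀)·log₁₀(σ'_f/σ'_0) = 0.31×7/(1+0.63)×log₁₀(142.12/58.121)
    = 1.3313 × 0.38832 = 0.517 m

S_c ≈ 517 mm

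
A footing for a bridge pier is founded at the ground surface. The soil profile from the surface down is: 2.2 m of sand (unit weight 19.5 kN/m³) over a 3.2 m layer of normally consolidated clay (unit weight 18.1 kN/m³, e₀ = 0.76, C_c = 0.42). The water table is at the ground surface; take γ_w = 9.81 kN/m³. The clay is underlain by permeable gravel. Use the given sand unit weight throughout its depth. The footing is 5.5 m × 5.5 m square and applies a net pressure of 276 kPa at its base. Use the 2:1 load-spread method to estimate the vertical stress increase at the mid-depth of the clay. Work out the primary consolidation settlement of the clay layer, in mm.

Mid-depth of clay below the ground surface: z = 2.2 + 3.2/2 = 3.8 m.
Total vertical stress at mid-clay: σ_v = 19.5×2.2 + 18.1×1.6 = 71.86 kPa.
Pore pressure: u = 9.81×(3.8 − 0) = 37.278 kPa.
Initial effective stress: σ'_0 = σ_v − u = 71.86 − 37.278 = 34.582 kPa.
Stress increase at mid-clay by the 2:1 spreading method:
Δσ = qBL/((B+z)(L+z)) = 276×5.5×5.5/((5.5+3.8)(5.5+3.8)) = 96.531 kPa
Final effective stress: σ'_f = σ'_0 + Δσ = 34.582 + 96.531 = 131.11 kPa.
Normally consolidated clay, so the full stress increment lies on the virgin compression line:
S_c = C_c·H/(1+e₀)·log₁₀(σ'_f/σ'_0) = 0.42×3.2/(1+0.76)×log₁₀(131.11/34.582)
    = 0.76364 × 0.57879 = 0.442 m

S_c ≈ 442 mm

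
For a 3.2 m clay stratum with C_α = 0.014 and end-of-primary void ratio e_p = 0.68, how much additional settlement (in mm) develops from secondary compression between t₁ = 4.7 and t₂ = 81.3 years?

Secondary compression: S_s = C_α·H/(1+e_p)·log₁₀(t₂/t₁)
S_s = 0.014×3.2/(1+0.68)×log₁₀(81.3/4.7)
    = 0.02667 × 1.238 = 0.03301 m

S_s ≈ 33 mm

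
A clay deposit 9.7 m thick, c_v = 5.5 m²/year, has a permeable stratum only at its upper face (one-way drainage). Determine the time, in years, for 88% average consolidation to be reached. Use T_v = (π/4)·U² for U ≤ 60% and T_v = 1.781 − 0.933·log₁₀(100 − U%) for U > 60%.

t ≈ 13.2 years

Drainage path length: H_d = H = 9.7 m (single drainage).
U > 60%: T_v = 1.781 − 0.933·log₁₀(100 − 88) = 0.77412.
t = T_v·H_d²/c_v = 0.77412×9.7²/5.5 = 13.24 years.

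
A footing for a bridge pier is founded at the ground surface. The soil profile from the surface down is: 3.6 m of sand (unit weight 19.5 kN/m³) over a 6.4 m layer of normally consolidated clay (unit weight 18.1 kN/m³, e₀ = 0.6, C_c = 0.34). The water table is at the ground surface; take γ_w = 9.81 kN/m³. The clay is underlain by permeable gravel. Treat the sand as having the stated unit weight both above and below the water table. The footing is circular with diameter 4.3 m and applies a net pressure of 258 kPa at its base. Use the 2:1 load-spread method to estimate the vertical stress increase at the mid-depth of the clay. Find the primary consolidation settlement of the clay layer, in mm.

S_c ≈ 289 mm

Mid-depth of clay below the ground surface: z = 3.6 + 6.4/2 = 6.8 m.
Total vertical stress at mid-clay: σ_v = 19.5×3.6 + 18.1×3.2 = 128.12 kPa.
Pore pressure: u = 9.81×(6.8 − 0) = 66.708 kPa.
Initial effective stress: σ'_0 = σ_v − u = 128.12 − 66.708 = 61.412 kPa.
Stress increase at mid-clay by the 2:1 spreading method:
Δσ ≈ qD²/(D+z)² = 258×4.3²/(4.3+6.8)² = 38.718 kPa
Final effective stress: σ'_f = σ'_0 + Δσ = 61.412 + 38.718 = 100.13 kPa.
Normally consolidated clay, so the full stress increment lies on the virgin compression line:
S_c = C_c·H/(1+e₀)·log₁₀(σ'_f/σ'_0) = 0.34×6.4/(1+0.6)×log₁₀(100.13/61.412)
    = 1.36 × 0.21231 = 0.2887 m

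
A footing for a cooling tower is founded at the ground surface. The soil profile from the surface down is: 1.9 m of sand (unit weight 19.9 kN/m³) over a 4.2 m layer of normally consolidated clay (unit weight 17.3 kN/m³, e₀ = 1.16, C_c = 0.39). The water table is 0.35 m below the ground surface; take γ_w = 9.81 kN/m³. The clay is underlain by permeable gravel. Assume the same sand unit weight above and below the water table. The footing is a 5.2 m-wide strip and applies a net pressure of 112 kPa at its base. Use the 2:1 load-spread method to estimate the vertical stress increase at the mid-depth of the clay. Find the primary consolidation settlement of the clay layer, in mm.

S_c ≈ 321 mm

Mid-depth of clay below the ground surface: z = 1.9 + 4.2/2 = 4 m.
Total vertical stress at mid-clay: σ_v = 19.9×1.9 + 17.3×2.1 = 74.14 kPa.
Pore pressure: u = 9.81×(4 − 0.35) = 35.806 kPa.
Initial effective stress: σ'_0 = σ_v − u = 74.14 − 35.806 = 38.334 kPa.
Stress increase at mid-clay by the 2:1 spreading method:
Δσ = qB/(B+z) = 112×5.2/(5.2+4) = 63.304 kPa
Final effective stress: σ'_f = σ'_0 + Δσ = 38.334 + 63.304 = 101.64 kPa.
Normally consolidated clay, so the full stress increment lies on the virgin compression line:
S_c = C_c·H/(1+e₀)·log₁₀(σ'_f/σ'_0) = 0.39×4.2/(1+1.16)×log₁₀(101.64/38.334)
    = 0.75833 × 0.42348 = 0.3211 m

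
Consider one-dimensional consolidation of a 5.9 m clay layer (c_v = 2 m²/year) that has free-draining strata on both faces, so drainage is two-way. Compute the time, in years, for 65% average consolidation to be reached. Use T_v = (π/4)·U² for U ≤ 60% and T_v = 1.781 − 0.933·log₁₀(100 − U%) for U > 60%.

t ≈ 1.48 years

Drainage path length: H_d = H/2 = 2.95 m (double drainage).
U > 60%: T_v = 1.781 − 0.933·log₁₀(100 − 65) = 0.34038.
t = T_v·H_d²/c_v = 0.34038×2.95²/2 = 1.481 years.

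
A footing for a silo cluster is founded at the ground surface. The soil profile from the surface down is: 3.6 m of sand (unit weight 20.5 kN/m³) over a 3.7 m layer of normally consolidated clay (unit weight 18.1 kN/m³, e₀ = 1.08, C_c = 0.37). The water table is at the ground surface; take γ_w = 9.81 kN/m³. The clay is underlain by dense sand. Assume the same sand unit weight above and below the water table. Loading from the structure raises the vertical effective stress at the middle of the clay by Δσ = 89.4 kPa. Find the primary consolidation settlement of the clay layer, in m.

S_c ≈ 0.28 m

Mid-depth of clay below the ground surface: z = 3.6 + 3.7/2 = 5.45 m.
Total vertical stress at mid-clay: σ_v = 20.5×3.6 + 18.1×1.85 = 107.28 kPa.
Pore pressure: u = 9.81×(5.45 − 0) = 53.465 kPa.
Initial effective stress: σ'_0 = σ_v − u = 107.28 − 53.465 = 53.815 kPa.
Final effective stress: σ'_f = σ'_0 + Δσ = 53.815 + 89.4 = 143.22 kPa.
Normally consolidated clay, so the full stress increment lies on the virgin compression line:
S_c = C_c·H/(1+e₀)·log₁₀(σ'_f/σ'_0) = 0.37×3.7/(1+1.08)×log₁₀(143.22/53.815)
    = 0.65817 × 0.4251 = 0.2798 m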